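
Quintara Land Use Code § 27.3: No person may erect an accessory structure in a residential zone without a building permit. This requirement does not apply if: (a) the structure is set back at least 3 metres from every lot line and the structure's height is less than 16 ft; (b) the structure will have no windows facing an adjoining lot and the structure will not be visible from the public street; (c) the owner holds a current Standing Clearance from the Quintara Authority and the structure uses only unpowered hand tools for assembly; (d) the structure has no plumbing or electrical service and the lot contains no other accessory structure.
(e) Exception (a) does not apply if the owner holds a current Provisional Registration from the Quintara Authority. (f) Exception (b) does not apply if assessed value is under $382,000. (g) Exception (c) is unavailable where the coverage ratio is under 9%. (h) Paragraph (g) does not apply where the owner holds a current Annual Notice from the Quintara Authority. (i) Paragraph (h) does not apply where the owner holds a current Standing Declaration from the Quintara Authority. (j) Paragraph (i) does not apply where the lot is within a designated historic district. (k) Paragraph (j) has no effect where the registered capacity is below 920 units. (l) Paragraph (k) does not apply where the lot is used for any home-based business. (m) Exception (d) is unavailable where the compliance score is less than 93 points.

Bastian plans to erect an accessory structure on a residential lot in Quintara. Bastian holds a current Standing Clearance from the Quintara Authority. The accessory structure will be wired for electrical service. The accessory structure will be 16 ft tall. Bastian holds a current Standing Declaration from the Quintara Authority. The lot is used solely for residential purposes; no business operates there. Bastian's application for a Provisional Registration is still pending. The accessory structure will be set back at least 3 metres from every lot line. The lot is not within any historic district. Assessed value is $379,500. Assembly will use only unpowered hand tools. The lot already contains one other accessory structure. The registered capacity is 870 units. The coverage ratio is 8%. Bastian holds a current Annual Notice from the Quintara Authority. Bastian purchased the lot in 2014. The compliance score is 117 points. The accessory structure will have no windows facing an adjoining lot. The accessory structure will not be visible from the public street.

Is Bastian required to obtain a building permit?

Yes — Bastian must obtain a building permit.

Exception (a) does not apply: the structure's height is 16 ft, not less than 16 ft.
All of (b)'s requirements are met (no windows face an adjoining lot; the structure will not be visible from the street). However, paragraph (f) must be considered: (f) is engaged — assessed value is $379,500, under the $382,000 limit. (b) is therefore removed.
Exception (c)'s conditions are all satisfied: a current Standing Clearance is held; assembly uses only hand tools. But: (g) operates — the coverage ratio is 8%, under the 9% limit. (h) would limit (g) — a current Annual Notice is held — but (i) sets (h) aside: (i) is triggered — a current Standing Declaration is held. (j), which would lift (i), is not triggered — the lot is not in a historic district. (c) is therefore removed.
Exception (d) fails — electrical service is planned.
No exception applies. The general rule governs.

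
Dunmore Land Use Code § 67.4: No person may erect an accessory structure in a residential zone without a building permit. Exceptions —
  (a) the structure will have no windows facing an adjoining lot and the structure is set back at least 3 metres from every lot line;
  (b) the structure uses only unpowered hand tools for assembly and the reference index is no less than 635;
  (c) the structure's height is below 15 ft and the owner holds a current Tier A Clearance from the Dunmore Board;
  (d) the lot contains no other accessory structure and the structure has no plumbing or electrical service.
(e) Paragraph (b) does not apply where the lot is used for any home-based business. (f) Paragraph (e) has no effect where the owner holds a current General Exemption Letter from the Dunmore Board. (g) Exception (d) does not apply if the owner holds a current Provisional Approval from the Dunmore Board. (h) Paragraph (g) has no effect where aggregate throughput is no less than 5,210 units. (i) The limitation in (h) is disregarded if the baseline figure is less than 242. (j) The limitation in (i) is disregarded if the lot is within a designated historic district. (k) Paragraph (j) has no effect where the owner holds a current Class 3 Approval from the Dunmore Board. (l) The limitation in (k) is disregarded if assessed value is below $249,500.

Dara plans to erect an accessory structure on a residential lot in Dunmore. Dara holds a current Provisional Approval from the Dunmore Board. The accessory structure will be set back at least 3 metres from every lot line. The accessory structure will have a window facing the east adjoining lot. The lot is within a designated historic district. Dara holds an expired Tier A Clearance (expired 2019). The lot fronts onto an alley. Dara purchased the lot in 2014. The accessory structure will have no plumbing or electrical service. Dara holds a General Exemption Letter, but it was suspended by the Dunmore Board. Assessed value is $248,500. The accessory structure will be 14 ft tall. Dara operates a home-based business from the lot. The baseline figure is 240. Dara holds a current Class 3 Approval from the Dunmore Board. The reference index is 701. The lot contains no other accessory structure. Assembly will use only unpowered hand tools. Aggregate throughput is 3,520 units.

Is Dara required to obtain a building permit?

Yes — Dara must obtain a building permit.

Exception (a) fails — a window faces an adjoining lot.
All of (b)'s requirements are met (assembly uses only hand tools; the reference index is 701, meeting the 635 threshold). However, paragraphs (e)–(f) must be considered: (e) operates — a home-based business operates on the lot. (f), which would lift (e), is not engaged — no current General Exemption Letter is held. So (b) is unavailable.
Exception (c) does not apply: no current Tier A Clearance is held.
Exception (d): the lot has no other accessory structure; there is no plumbing or electrical service — every condition holds. However, paragraphs (g)–(l) must be considered: (g) operates — a current Provisional Approval is held. (h), which would lift (g), is inapplicable — aggregate throughput is 3,520 units, short of 5,210 units. (d) is therefore removed.
Every exception is unavailable, so the rule governs.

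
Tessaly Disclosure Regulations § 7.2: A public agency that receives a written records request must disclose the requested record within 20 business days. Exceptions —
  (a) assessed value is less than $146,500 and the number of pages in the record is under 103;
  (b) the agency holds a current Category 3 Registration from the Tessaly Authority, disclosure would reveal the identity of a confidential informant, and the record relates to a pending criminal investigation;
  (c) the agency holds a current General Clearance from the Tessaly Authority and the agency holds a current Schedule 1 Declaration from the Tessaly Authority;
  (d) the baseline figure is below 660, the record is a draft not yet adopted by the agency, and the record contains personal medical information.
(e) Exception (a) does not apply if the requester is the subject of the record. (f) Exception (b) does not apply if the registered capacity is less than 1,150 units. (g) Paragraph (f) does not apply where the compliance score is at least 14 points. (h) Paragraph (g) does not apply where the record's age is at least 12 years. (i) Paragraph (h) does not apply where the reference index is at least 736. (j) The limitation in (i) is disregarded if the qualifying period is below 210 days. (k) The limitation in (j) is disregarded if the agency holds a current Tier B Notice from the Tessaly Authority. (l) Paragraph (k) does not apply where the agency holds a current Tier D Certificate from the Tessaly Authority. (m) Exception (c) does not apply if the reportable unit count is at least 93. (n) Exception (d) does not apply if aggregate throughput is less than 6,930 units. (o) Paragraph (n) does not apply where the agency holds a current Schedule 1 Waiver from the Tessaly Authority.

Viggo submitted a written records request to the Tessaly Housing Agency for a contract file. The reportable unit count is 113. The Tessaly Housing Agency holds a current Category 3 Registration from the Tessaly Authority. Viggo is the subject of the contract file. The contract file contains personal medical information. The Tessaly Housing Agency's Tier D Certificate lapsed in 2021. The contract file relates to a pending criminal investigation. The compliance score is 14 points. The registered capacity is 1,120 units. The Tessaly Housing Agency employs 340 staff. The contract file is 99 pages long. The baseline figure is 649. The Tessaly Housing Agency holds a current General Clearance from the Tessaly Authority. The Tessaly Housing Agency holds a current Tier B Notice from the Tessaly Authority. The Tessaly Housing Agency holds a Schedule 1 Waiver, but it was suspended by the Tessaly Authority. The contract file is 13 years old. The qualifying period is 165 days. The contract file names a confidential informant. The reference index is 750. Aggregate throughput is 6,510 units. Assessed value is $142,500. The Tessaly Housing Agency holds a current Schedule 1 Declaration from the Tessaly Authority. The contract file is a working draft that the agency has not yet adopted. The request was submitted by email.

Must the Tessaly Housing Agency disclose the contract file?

No — exception (b) applies; the Tessaly Housing Agency is not required to disclose the contract file.

All of (a)'s requirements are met (assessed value is $142,500, less than the $146,500 limit; the number of pages in the record is 99, under the 103 limit). However, paragraph (e) must be considered: (e) operates against (a): Viggo is the subject of the contract file. So (a) is unavailable.
Exception (b): a current Category 3 Registration is held; the contract file names a confidential informant; the contract file relates to a pending investigation — every condition holds. Under paragraphs (f)–(l): (f) applies (the registered capacity is 1,120 units, less than the 1,150 units limit), but is displaced by (g): (g) operates against (f): the compliance score is 14 points, meeting the 14 points threshold. (h) is triggered (the record's age is 13 years, meeting the 12 years threshold), but yields to (i): (i) is engaged — the reference index is 750, meeting the 736 threshold. (j) would limit (i) — the qualifying period is 165 days, below the 210 days limit — but (k) sets (j) aside: (k) operates against (j): a current Tier B Notice is held. (l), which would lift (k), is inapplicable — the Tier D Certificate is not current. Exception (b) stands.
All of (c)'s requirements are met (a current General Clearance is held; a current Schedule 1 Declaration is held). Turning to paragraph (m): (m) operates against (c): the reportable unit count is 113, meeting the 93 threshold. So (c) is unavailable.
Exception (d): the baseline figure is 649, below the 660 limit; the contract file is an unadopted draft; the contract file contains personal medical information — every condition holds. Turning to paragraphs (n)–(o): (n) operates against (d): aggregate throughput is 6,510 units, less than the 6,930 units limit. (o), which would lift (n), is not triggered — no current Schedule 1 Waiver is held. Exception (d) does not apply.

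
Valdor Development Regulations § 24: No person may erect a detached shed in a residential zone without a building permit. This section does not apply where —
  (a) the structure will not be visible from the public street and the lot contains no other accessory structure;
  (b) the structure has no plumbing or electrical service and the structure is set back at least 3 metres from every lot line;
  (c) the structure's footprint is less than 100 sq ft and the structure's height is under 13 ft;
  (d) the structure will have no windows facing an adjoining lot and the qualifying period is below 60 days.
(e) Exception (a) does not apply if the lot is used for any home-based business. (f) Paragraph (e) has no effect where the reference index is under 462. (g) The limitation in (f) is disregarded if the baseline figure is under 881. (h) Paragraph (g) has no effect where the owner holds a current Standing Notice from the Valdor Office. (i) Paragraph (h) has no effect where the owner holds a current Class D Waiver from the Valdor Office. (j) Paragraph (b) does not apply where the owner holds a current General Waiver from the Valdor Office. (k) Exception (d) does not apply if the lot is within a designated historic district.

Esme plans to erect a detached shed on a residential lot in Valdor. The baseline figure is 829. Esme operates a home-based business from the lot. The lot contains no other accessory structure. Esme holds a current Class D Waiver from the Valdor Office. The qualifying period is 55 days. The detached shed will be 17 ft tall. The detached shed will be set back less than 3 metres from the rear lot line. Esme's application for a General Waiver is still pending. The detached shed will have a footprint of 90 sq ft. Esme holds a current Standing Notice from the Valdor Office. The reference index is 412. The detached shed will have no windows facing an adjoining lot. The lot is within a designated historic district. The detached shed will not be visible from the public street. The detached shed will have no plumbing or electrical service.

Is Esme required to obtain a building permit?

Exception (a)'s conditions are all satisfied: the structure will not be visible from the street; the lot has no other accessory structure. Turning to paragraphs (e)–(i): (e) is engaged — a home-based business operates on the lot. (f) operates (the reference index is 412, under the 462 limit), but is itself disapplied by (g): (g) operates against (f): the baseline figure is 829, under the 881 limit. (h) would limit (g) — a current Standing Notice is held — but (i) sets (h) aside: (i) operates against (h): a current Class D Waiver is held. So (a) is unavailable.
Exception (b) requires that the structure is set back at least 3 metres from every lot line; but the rear setback is under 3 m, so (b) is unavailable.
Exception (c) requires that the structure's height is under 13 ft; but the structure's height is 17 ft, not under 13 ft, so (c) is unavailable.
Exception (d): no windows face an adjoining lot; the qualifying period is 55 days, below the 60 days limit — every condition holds. But applying paragraph (k): (k) operates against (d): the lot is in a historic district. (d) is therefore removed.
Every exception is unavailable, so the rule governs.

Yes — Esme must obtain a building permit.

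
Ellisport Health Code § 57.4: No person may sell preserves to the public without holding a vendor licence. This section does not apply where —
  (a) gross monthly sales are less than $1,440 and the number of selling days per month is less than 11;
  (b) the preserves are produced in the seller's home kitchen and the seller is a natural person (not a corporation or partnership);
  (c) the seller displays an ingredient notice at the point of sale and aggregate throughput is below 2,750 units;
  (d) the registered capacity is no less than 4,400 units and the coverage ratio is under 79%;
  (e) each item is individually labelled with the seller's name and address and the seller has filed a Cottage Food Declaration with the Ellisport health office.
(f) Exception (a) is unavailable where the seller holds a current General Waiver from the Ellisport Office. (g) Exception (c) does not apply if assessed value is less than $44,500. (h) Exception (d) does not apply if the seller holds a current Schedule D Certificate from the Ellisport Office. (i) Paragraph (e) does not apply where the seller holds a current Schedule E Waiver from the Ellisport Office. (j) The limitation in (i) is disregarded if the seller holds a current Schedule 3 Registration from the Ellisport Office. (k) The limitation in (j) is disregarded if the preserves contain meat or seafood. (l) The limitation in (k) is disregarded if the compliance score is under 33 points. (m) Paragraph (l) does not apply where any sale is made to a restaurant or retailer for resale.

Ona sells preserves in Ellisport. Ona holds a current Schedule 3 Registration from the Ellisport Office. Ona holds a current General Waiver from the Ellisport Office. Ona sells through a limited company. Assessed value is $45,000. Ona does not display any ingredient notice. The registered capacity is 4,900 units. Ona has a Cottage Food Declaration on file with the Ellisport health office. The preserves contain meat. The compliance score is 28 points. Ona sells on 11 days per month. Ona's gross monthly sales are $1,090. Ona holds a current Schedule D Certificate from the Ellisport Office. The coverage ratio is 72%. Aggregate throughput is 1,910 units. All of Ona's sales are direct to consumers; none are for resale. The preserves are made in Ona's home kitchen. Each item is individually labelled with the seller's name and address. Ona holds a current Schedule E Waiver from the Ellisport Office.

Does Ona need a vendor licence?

Exception (a) fails — the number of selling days per month is 11, not less than 11.
Exception (b) fails — the seller operates through a limited company.
Exception (c) fails — no ingredient notice is displayed.
Exception (d): the registered capacity is 4,900 units, meeting the 4,400 units threshold; the coverage ratio is 72%, under the 79% limit — every condition holds. Turning to paragraph (h): (h) operates against (d): a current Schedule D Certificate is held. So (d) is unavailable.
Exception (e): items are individually labelled; a Cottage Food Declaration is on file — every condition holds. As to paragraphs (i)–(m): (i) is triggered (a current Schedule E Waiver is held), but yields to (j): (j) is triggered — a current Schedule 3 Registration is held. (k) would limit (j) — the preserves contain meat — but (l) sets (k) aside: (l) operates — the compliance score is 28 points, under the 33 points limit. (m), which would lift (l), is inapplicable — no sales are for resale. Exception (e) stands.

No — exception (e) applies; Ona is not required to hold a vendor licence.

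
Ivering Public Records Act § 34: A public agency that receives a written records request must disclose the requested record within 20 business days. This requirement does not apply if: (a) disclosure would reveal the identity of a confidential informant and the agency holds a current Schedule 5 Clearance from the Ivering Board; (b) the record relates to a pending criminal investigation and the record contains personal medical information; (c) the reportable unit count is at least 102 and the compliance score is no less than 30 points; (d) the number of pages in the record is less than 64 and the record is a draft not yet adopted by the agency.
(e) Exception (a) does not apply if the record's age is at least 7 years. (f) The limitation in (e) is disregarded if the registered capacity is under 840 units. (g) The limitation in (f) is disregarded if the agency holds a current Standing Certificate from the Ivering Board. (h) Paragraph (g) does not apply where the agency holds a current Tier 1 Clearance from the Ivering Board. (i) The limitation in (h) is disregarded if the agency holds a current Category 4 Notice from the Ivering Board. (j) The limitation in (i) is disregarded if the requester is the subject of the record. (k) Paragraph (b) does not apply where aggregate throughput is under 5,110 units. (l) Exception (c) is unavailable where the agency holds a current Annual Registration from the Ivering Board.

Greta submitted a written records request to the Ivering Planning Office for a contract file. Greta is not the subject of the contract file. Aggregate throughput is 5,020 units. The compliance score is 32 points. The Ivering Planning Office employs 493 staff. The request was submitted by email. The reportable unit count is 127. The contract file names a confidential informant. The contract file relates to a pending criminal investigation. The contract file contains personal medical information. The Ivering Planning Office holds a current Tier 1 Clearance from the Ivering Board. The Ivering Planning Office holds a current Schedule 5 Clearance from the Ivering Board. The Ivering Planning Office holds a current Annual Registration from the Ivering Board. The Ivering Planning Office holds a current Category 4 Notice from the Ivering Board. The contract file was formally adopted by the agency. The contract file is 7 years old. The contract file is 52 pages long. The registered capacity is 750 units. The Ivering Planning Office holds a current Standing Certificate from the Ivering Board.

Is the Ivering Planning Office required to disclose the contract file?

All of (a)'s requirements are met (the contract file names a confidential informant; a current Schedule 5 Clearance is held). However, paragraphs (e)–(j) must be considered: (e) operates against (a): the record's age is 7 years, meeting the 7 years threshold. (f) would limit (e) — the registered capacity is 750 units, under the 840 units limit — but (g) sets (f) aside: (g) is engaged — a current Standing Certificate is held. (h) would limit (g) — a current Tier 1 Clearance is held — but (i) sets (h) aside: (i) operates against (h): a current Category 4 Notice is held. (j) is inapplicable (Greta is not the subject of the contract file), so (i) stands. So (a) is unavailable.
Exception (b)'s conditions are all satisfied: the contract file relates to a pending investigation; the contract file contains personal medical information. However, paragraph (k) must be considered: (k) operates — aggregate throughput is 5,020 units, under the 5,110 units limit. (b) is therefore removed.
Exception (c): the reportable unit count is 127, meeting the 102 threshold; the compliance score is 32 points, meeting the 30 points threshold — every condition holds. But applying paragraph (l): (l) operates against (c): a current Annual Registration is held. So (c) is unavailable.
Exception (d) does not apply: the contract file has been formally adopted.
No exception displaces § 34.

Yes — the Ivering Planning Office must disclose the contract file.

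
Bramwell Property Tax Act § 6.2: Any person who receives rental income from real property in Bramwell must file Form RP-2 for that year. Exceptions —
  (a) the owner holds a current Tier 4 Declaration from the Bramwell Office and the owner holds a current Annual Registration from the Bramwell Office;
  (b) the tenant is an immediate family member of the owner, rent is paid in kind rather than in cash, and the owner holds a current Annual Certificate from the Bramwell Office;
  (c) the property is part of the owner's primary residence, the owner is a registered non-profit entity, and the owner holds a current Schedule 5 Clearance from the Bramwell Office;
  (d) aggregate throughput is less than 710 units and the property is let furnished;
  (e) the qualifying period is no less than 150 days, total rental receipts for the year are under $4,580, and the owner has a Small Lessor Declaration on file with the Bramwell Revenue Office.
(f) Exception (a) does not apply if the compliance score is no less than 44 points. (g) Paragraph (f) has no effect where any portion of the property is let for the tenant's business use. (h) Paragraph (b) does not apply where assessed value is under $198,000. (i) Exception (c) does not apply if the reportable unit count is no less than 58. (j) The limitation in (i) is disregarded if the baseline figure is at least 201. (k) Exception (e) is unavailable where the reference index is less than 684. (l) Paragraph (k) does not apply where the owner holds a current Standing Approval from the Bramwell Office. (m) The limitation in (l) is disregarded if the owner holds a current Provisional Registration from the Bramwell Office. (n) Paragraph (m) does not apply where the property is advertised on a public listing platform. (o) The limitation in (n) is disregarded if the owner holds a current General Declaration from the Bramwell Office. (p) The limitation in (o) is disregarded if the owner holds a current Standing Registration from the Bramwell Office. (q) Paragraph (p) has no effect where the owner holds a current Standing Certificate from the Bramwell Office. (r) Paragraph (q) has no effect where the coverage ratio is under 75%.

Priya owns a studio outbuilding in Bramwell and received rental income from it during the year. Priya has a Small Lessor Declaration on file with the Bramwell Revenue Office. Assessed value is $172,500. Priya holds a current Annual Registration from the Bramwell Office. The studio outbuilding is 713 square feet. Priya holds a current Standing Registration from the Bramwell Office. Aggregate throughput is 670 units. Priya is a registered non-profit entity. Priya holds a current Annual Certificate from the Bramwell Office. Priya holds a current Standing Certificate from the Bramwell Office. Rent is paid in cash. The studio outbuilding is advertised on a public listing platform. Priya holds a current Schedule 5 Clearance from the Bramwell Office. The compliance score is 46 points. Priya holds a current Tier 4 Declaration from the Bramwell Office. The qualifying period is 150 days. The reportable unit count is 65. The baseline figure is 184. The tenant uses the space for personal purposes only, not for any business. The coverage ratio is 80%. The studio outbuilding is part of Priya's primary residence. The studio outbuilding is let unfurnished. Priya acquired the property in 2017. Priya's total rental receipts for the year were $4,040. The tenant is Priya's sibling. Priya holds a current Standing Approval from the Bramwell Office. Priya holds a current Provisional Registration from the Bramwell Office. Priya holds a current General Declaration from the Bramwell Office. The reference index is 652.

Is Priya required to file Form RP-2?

All of (a)'s requirements are met (a current Tier 4 Declaration is held; a current Annual Registration is held). Turning to paragraphs (f)–(g): (f) is triggered — the compliance score is 46 points, meeting the 44 points threshold. (g) does not operate here (the space is used for personal purposes only), so (f) stands. (a) is therefore removed.
Exception (b) fails — rent is paid in cash.
Exception (c): the studio outbuilding is part of the primary residence; Priya is a registered non-profit; a current Schedule 5 Clearance is held — every condition holds. But applying paragraphs (i)–(j): (i) is triggered — the reportable unit count is 65, meeting the 58 threshold. (j) does not operate here (the baseline figure is 184, short of 201), so (i) stands. (c) is therefore removed.
Exception (d) requires that the property is let furnished; but the property is let unfurnished, so (d) is unavailable.
All of (e)'s requirements are met (the qualifying period is 150 days, meeting the 150 days threshold; total rental receipts for the year are $4,040, under the $4,580 limit; a Small Lessor Declaration is on file). Turning to paragraphs (k)–(r): (k) is triggered — the reference index is 652, less than the 684 limit. (l) would limit (k) — a current Standing Approval is held — but (m) sets (l) aside: (m) operates against (l): a current Provisional Registration is held. (n) operates (the property is publicly advertised), but is itself disapplied by (o): (o) operates against (n): a current General Declaration is held. (p) is engaged (a current Standing Registration is held), but is itself disapplied by (q): (q) is triggered — a current Standing Certificate is held. (r), which would lift (q), is not engaged — the coverage ratio is 80%, not under 75%. So (e) is unavailable.
No exception applies. The general rule governs.

Yes — Priya must file Form RP-2.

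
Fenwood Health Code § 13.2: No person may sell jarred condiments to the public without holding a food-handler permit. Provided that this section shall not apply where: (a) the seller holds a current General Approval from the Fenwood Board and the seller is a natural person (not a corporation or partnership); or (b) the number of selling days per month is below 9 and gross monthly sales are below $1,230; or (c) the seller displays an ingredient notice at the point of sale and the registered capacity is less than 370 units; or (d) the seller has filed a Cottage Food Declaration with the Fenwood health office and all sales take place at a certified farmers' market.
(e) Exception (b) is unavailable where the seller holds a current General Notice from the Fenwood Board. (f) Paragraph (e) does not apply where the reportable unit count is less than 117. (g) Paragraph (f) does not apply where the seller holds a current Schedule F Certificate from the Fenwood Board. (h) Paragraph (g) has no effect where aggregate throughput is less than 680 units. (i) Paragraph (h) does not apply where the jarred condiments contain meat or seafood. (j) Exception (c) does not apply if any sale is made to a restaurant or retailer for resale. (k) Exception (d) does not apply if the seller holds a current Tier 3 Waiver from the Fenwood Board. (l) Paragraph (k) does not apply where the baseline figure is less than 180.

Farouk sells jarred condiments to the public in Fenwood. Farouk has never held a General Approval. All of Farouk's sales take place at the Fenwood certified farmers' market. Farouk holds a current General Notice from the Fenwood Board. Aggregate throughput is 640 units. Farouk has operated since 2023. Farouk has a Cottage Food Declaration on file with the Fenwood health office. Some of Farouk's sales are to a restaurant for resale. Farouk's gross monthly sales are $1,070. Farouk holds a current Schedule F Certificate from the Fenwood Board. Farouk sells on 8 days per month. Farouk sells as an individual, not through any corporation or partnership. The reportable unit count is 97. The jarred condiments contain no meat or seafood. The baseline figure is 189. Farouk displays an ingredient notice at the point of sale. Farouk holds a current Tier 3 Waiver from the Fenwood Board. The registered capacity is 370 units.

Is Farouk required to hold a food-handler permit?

Exception (a) does not apply: no current General Approval is held.
Exception (b) is satisfied on its face — the number of selling days per month is 8, below the 9 limit; gross monthly sales are $1,070, below the $1,230 limit. As to paragraphs (e)–(i): (e) would limit (b) — a current General Notice is held — but (f) sets (e) aside: (f) operates against (e): the reportable unit count is 97, less than the 117 limit. (g) operates (a current Schedule F Certificate is held), but is itself disapplied by (h): (h) operates against (g): aggregate throughput is 640 units, less than the 680 units limit. (i), which would lift (h), is inapplicable — the jarred condiments contain no meat or seafood. So (b) applies.
Exception (c) fails — the registered capacity is 370 units, not less than 370 units.
Exception (d)'s conditions are all satisfied: a Cottage Food Declaration is on file; all sales are at a certified farmers' market. Turning to paragraphs (k)–(l): (k) operates — a current Tier 3 Waiver is held. (l), which would lift (k), is not engaged — the baseline figure is 189, not less than 180. So (d) is unavailable.

No — exception (b) applies; Farouk is not required to hold a food-handler permit.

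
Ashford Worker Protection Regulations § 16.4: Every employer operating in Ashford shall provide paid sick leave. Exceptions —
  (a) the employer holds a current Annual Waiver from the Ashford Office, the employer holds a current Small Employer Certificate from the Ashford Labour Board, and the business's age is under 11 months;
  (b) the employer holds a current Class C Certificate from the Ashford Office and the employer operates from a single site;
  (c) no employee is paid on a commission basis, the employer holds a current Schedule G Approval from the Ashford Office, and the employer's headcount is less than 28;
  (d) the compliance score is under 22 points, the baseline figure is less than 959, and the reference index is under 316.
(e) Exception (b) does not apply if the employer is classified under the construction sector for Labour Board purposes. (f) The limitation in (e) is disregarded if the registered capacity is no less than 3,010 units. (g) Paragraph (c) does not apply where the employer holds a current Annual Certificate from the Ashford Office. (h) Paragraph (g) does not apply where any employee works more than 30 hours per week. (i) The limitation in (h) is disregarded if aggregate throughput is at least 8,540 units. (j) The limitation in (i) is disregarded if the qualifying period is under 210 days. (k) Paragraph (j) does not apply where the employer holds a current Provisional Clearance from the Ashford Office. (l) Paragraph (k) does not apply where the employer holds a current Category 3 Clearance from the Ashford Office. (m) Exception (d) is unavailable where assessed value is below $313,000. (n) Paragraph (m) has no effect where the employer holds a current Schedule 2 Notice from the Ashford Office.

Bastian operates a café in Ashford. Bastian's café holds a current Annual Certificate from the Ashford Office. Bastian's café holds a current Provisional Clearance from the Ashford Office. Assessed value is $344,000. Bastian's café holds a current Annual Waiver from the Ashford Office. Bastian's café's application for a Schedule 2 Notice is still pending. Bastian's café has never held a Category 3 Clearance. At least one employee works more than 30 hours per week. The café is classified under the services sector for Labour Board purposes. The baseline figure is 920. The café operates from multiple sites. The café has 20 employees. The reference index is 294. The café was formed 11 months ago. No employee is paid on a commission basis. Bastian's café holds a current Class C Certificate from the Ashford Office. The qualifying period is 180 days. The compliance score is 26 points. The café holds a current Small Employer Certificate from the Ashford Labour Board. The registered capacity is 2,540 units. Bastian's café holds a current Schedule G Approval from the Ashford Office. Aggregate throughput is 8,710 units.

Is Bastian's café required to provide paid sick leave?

Exception (a) does not apply: the business's age is 11 months, not under 11 months.
Exception (b) requires that the employer operates from a single site; but the employer operates from multiple sites, so (b) is unavailable.
Exception (c): no employee is paid on commission; a current Schedule G Approval is held; the employer's headcount is 20, less than the 28 limit — every condition holds. However, paragraphs (g)–(l) must be considered: (g) is engaged — a current Annual Certificate is held. (h) operates (at least one employee exceeds 30 hours/week), but yields to (i): (i) operates against (h): aggregate throughput is 8,710 units, meeting the 8,540 units threshold. (j) would limit (i) — the qualifying period is 180 days, under the 210 days limit — but (k) sets (j) aside: (k) is triggered — a current Provisional Clearance is held. (l), which would lift (k), is inapplicable — no current Category 3 Clearance is held. (c) is therefore removed.
Exception (d) requires that the compliance score is under 22 points; but the compliance score is 26 points, not under 22 points, so (d) is unavailable.
No exception displaces § 16.4.

Yes — Bastian's café must provide paid sick leave.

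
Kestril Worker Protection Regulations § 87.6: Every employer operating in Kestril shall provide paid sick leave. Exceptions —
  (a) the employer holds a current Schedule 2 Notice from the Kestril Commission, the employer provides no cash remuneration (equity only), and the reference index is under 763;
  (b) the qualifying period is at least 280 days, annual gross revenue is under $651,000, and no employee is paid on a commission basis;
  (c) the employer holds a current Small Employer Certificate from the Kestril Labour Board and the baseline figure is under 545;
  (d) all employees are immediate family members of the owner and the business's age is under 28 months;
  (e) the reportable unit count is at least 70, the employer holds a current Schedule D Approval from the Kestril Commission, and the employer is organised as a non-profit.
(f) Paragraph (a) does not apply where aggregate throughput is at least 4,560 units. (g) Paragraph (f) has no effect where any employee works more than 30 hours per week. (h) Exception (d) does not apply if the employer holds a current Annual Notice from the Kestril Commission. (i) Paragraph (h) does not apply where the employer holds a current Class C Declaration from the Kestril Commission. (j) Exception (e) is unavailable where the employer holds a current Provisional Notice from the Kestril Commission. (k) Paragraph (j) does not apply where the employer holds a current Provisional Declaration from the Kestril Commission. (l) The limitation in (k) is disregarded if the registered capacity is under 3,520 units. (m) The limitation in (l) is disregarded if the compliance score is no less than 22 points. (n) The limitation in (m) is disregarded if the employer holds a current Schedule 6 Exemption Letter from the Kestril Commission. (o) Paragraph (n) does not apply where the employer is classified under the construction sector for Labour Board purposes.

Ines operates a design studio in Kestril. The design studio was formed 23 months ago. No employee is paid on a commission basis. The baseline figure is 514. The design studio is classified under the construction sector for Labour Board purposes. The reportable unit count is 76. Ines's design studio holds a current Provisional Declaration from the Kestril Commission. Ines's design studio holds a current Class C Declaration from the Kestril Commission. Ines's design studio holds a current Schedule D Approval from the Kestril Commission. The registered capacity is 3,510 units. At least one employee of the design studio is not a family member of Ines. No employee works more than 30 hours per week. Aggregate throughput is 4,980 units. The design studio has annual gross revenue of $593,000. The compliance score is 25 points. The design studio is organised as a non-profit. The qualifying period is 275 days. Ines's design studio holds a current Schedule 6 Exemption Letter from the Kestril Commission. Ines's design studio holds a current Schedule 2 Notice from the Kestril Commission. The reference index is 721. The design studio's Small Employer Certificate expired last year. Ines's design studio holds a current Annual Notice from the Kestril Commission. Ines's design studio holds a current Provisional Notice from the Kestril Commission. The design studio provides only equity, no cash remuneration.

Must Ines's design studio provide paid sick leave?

All of (a)'s requirements are met (a current Schedule 2 Notice is held; remuneration is equity-only; the reference index is 721, under the 763 limit). But: (f) applies — aggregate throughput is 4,980 units, meeting the 4,560 units threshold. (g), which would lift (f), is not triggered — no employee exceeds 30 hours/week. (a) is therefore removed.
Exception (b) requires that the qualifying period is at least 280 days; but the qualifying period is 275 days, short of 280 days, so (b) is unavailable.
Exception (c) does not apply: the Small Employer Certificate has expired.
Exception (d) requires that all employees are immediate family members of the owner; but at least one employee is not a family member, so (d) is unavailable.
All of (e)'s requirements are met (the reportable unit count is 76, meeting the 70 threshold; a current Schedule D Approval is held; the employer is a non-profit). Considering the limiting provisions: (j) is triggered (a current Provisional Notice is held), but is overridden by (k): (k) is engaged — a current Provisional Declaration is held. (l) is engaged (the registered capacity is 3,510 units, under the 3,520 units limit), but yields to (m): (m) operates against (l): the compliance score is 25 points, meeting the 22 points threshold. (n) would limit (m) — a current Schedule 6 Exemption Letter is held — but (o) sets (n) aside: (o) operates against (n): the design studio is classified under the construction sector. (e) remains available.

No — exception (e) applies; Ines's design studio is not required to provide paid sick leave.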